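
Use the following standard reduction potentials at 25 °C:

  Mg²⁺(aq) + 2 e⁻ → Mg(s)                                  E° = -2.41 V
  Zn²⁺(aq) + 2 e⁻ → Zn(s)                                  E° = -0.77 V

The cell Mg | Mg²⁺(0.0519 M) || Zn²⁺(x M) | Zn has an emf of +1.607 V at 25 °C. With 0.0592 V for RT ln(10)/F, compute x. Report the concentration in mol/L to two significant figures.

0.0040 M

Zn²⁺/Zn is the cathode, Mg²⁺/Mg the anode: E°cell = +1.64 V, n = 2.
Overall reaction: Zn²⁺(aq) + Mg(s) → Zn(s) + Mg²⁺(aq); Q = [Mg²⁺]^1/[Zn²⁺]^1.
From E = E° − (0.0592/n) log Q: log Q = (E° − E)·n/0.0592 = (+1.64 − (+1.607))·2/0.0592 = 1.1149.
So 1·log[Zn²⁺] = 1·log(0.0519) − log Q = -1.2848 − (1.1149) = -2.3997; [Zn²⁺] = 10^(-2.3997) ≈ 0.0040 M.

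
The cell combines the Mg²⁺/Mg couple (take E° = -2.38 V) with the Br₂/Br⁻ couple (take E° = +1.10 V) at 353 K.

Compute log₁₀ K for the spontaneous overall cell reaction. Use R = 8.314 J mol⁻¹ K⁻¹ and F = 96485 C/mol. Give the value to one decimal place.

Cathode: Br₂/Br⁻; anode: Mg²⁺/Mg. E°cell = (+1.10) − (-2.38) = +3.48 V, with n = 2.
ΔG° = −nFE° = −RT ln K, so ln K = nFE°/(RT) = (2)(96485)(+3.48) / ((8.314)(353)) = 228.815.
log₁₀ K = 228.815 / ln 10 = 99.4.

99.4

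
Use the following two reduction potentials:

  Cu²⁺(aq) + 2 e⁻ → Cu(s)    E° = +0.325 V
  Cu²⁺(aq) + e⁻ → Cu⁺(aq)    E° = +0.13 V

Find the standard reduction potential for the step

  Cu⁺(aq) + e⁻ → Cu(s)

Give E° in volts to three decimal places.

+0.520 V

Sequential free energies add, so n₃E°₃ = n₁E°₁ + n₂E°₂.
With n₃ = 2, and the known step contributing 1×(+0.13) V, the unknown satisfies 1·E° = 2×(+0.325) − 1×(+0.13) = +0.520.
E° = +0.520 / 1 = +0.520 V.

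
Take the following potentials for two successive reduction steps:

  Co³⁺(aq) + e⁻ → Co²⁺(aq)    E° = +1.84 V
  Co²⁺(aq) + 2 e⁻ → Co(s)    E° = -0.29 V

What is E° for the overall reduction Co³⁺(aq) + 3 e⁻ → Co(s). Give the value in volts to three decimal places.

+0.420 V

Standard free energies of sequential steps add: ΔG°₃ = ΔG°₁ + ΔG°₂, so n₃E°₃ = n₁E°₁ + n₂E°₂.
E°₃ = (1×+1.84 + 2×-0.29) / 3 = (+1.260) / 3 = +0.420 V.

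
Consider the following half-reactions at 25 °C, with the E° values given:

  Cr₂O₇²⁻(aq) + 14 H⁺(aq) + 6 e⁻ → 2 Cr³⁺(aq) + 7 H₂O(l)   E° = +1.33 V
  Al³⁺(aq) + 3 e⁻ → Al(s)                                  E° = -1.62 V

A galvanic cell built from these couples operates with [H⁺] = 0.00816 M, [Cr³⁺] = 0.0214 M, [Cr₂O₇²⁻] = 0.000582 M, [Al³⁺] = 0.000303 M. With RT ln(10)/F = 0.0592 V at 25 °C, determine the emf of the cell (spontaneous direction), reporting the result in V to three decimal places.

+2.732 V

Cr₂O₇²⁻/Cr³⁺ is the cathode (higher E°), Al³⁺/Al the anode: E°cell = +1.33 − (-1.62) = +2.95 V, n = 6.
Overall: Cr₂O₇²⁻(aq) + 14 H⁺(aq) + 2 Al(s) → 2 Cr³⁺(aq) + 7 H₂O(l) + 2 Al³⁺(aq)
Q = [Cr³⁺]^2·[Al³⁺]^2 / ([Cr₂O₇²⁻]·[H⁺]^14); log Q = 22.095.
E = E° − (0.0592/n) log Q = +2.95 − (0.0592/6)(22.095) = +2.732 V.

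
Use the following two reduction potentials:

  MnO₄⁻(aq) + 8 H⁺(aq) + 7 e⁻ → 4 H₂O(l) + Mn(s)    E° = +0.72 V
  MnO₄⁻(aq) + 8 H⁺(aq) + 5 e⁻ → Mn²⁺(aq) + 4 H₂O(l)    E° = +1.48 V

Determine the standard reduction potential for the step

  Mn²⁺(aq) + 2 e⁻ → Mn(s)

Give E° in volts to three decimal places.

-1.180 V

Sequential free energies add, so n₃E°₃ = n₁E°₁ + n₂E°₂.
With n₃ = 7, and the known step contributing 5×(+1.48) V, the unknown satisfies 2·E° = 7×(+0.72) − 5×(+1.48) = -2.360.
E° = -2.360 / 2 = -1.180 V.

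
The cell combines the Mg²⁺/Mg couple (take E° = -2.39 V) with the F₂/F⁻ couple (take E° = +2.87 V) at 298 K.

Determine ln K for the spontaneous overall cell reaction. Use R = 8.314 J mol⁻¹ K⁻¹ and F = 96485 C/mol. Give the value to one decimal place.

Cathode: F₂/F⁻; anode: Mg²⁺/Mg. E°cell = (+2.87) − (-2.39) = +5.26 V, with n = 2.
ΔG° = −nFE° = −RT ln K, so ln K = nFE°/(RT) = (2)(96485)(+5.26) / ((8.314)(298)) = 409.684.

409.7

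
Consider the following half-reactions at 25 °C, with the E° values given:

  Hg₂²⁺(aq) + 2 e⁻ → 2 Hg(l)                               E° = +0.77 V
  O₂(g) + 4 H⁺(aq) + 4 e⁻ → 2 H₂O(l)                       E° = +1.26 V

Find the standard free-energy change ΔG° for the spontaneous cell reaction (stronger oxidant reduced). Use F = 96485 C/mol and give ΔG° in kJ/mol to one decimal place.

-189.1 kJ/mol

O₂/H₂O (E° = +1.26 V) is the cathode; Hg₂²⁺/Hg (E° = +0.77 V) is the anode, so E°cell = +0.49 V.
Balancing electrons gives n = 4 (lcm of 4 and 2).
ΔG° = −nFE° = −(4)(96485)(+0.49) = -189,111 J = -189.1 kJ/mol.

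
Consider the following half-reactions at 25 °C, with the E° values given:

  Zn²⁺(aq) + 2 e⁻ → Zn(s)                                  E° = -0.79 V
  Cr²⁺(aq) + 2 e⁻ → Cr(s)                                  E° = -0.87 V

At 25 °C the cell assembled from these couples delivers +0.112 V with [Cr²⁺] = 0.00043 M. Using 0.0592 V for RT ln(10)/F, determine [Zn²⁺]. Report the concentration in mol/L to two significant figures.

Zn²⁺/Zn is the cathode, Cr²⁺/Cr the anode: E°cell = +0.08 V, n = 2.
Overall reaction: Zn²⁺(aq) + Cr(s) → Zn(s) + Cr²⁺(aq); Q = [Cr²⁺]^1/[Zn²⁺]^1.
From E = E° − (0.0592/n) log Q: log Q = (E° − E)·n/0.0592 = (+0.08 − (+0.112))·2/0.0592 = -1.0811.
So 1·log[Zn²⁺] = 1·log(0.00043) − log Q = -3.3665 − (-1.0811) = -2.2854; [Zn²⁺] = 10^(-2.2854) ≈ 0.0052 M.

0.0052 M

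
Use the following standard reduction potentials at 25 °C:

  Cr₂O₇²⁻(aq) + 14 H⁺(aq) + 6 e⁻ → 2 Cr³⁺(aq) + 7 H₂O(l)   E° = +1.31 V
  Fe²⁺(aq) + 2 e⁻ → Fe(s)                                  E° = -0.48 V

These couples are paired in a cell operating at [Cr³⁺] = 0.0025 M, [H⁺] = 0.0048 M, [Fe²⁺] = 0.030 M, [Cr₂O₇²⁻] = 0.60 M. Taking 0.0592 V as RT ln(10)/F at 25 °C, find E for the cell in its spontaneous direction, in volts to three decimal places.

+1.564 V

Cr₂O₇²⁻/Cr³⁺ is the cathode (higher E°), Fe²⁺/Fe the anode: E°cell = +1.31 − (-0.48) = +1.79 V, n = 6.
Overall: Cr₂O₇²⁻(aq) + 14 H⁺(aq) + 3 Fe(s) → 2 Cr³⁺(aq) + 7 H₂O(l) + 3 Fe²⁺(aq)
Q = [Cr³⁺]^2·[Fe²⁺]^3 / ([Cr₂O₇²⁻]·[H⁺]^14); log Q = 22.912.
E = E° − (0.0592/n) log Q = +1.79 − (0.0592/6)(22.912) = +1.564 V.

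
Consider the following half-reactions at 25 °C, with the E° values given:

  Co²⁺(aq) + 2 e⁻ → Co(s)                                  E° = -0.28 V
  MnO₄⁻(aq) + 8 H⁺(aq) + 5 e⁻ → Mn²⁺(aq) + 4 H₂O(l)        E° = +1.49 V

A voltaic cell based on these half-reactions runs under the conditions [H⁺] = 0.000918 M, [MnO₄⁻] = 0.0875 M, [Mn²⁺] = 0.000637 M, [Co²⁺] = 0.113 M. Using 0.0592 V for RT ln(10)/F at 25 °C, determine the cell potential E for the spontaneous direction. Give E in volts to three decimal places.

+1.536 V

MnO₄⁻/Mn²⁺ is the cathode (higher E°), Co²⁺/Co the anode: E°cell = +1.49 − (-0.28) = +1.77 V, n = 10.
Overall: 2 MnO₄⁻(aq) + 16 H⁺(aq) + 5 Co(s) → 2 Mn²⁺(aq) + 8 H₂O(l) + 5 Co²⁺(aq)
Q = [Mn²⁺]^2·[Co²⁺]^5 / ([MnO₄⁻]^2·[H⁺]^16); log Q = 39.584.
E = E° − (0.0592/n) log Q = +1.77 − (0.0592/10)(39.584) = +1.536 V.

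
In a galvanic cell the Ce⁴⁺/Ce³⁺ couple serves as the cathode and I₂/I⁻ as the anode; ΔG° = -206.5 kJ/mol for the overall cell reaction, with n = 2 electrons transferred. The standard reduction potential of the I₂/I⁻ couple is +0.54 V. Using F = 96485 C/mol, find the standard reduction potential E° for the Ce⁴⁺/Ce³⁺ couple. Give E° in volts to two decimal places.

E°cell = −ΔG°/(nF) = −(-206.5×10³)/((2)(96485)) = +1.070 V.
Since Ce⁴⁺/Ce³⁺ is the cathode and I₂/I⁻ the anode, E°cell = E°(Ce⁴⁺/Ce³⁺) − E°(I₂/I⁻).
So E°(Ce⁴⁺/Ce³⁺) = E°cell + E°(I₂/I⁻) = +1.070 + (+0.54) = +1.61 V.

+1.61 V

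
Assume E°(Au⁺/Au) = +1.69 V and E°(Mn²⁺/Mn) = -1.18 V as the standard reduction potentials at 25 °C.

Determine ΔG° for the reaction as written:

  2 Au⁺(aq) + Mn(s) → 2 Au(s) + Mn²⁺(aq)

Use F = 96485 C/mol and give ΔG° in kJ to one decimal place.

As written, Au⁺/Au is reduced (cathode) and Mn²⁺/Mn is oxidised (anode), so E°cell = (+1.69) − (-1.18) = +2.87 V.
Balancing electrons gives n = 2.
ΔG° = −nFE° = −(2)(96485)(+2.87) = -553,824 J = -553.8 kJ.

-553.8 kJ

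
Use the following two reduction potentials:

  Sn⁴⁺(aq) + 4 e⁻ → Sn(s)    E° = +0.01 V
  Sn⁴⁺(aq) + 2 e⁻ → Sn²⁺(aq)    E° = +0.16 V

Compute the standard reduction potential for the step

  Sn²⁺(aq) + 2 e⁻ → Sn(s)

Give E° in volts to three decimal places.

Sequential free energies add, so n₃E°₃ = n₁E°₁ + n₂E°₂.
With n₃ = 4, and the known step contributing 2×(+0.16) V, the unknown satisfies 2·E° = 4×(+0.01) − 2×(+0.16) = -0.280.
E° = -0.280 / 2 = -0.140 V.

-0.140 V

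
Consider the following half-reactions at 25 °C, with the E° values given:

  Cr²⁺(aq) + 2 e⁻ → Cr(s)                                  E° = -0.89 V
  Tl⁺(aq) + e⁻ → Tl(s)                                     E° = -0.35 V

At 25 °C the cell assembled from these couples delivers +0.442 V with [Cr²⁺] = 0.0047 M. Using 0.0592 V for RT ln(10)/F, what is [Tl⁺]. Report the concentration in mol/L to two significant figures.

Tl⁺/Tl is the cathode, Cr²⁺/Cr the anode: E°cell = +0.54 V, n = 2.
Overall reaction: 2 Tl⁺(aq) + Cr(s) → 2 Tl(s) + Cr²⁺(aq); Q = [Cr²⁺]^1/[Tl⁺]^2.
From E = E° − (0.0592/n) log Q: log Q = (E° − E)·n/0.0592 = (+0.54 − (+0.442))·2/0.0592 = 3.3108.
So 2·log[Tl⁺] = 1·log(0.0047) − log Q = -2.3279 − (3.3108) = -5.6387; log[Tl⁺] = -5.6387 / 2 = -2.8194; [Tl⁺] = 10^(-2.8194) ≈ 0.0015 M.

0.0015 M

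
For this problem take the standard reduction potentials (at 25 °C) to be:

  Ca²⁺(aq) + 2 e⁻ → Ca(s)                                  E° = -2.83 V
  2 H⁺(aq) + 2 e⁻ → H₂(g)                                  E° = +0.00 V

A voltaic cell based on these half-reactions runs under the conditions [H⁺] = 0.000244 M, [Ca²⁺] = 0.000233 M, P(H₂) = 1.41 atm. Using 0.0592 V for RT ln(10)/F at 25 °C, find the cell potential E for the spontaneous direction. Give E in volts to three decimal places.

H⁺/H₂ is the cathode (higher E°), Ca²⁺/Ca the anode: E°cell = +0.00 − (-2.83) = +2.83 V, n = 2.
Overall: 2 H⁺(aq) + Ca(s) → H₂(g) + Ca²⁺(aq)
Q = P(H₂)·[Ca²⁺] / ([H⁺]^2); log Q = 3.742.
E = E° − (0.0592/n) log Q = +2.83 − (0.0592/2)(3.742) = +2.719 V.

+2.719 V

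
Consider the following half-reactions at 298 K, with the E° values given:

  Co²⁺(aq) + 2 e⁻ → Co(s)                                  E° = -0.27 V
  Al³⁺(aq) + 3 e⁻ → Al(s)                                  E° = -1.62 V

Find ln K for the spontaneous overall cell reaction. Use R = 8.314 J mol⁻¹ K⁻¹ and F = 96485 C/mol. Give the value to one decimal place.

Cathode: Co²⁺/Co; anode: Al³⁺/Al. E°cell = (-0.27) − (-1.62) = +1.35 V, with n = 6.
ΔG° = −nFE° = −RT ln K, so ln K = nFE°/(RT) = (6)(96485)(+1.35) / ((8.314)(298)) = 315.441.

315.4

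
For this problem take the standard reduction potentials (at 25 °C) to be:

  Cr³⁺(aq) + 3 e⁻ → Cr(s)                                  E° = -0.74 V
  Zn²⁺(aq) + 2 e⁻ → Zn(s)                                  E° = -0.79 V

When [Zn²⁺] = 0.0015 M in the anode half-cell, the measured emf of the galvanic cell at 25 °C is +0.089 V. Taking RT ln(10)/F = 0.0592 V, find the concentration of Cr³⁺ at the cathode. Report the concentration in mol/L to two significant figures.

Cr³⁺/Cr is the cathode, Zn²⁺/Zn the anode: E°cell = +0.05 V, n = 6.
Overall reaction: 2 Cr³⁺(aq) + 3 Zn(s) → 2 Cr(s) + 3 Zn²⁺(aq); Q = [Zn²⁺]^3/[Cr³⁺]^2.
From E = E° − (0.0592/n) log Q: log Q = (E° − E)·n/0.0592 = (+0.05 − (+0.089))·6/0.0592 = -3.9527.
So 2·log[Cr³⁺] = 3·log(0.0015) − log Q = -8.4717 − (-3.9527) = -4.5190; log[Cr³⁺] = -4.5190 / 2 = -2.2595; [Cr³⁺] = 10^(-2.2595) ≈ 0.0055 M.

0.0055 M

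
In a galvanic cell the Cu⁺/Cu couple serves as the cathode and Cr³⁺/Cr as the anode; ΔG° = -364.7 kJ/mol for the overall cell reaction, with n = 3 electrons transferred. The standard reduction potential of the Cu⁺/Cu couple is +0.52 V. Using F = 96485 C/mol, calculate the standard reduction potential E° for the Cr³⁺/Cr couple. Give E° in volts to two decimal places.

E°cell = −ΔG°/(nF) = −(-364.7×10³)/((3)(96485)) = +1.260 V.
Since Cu⁺/Cu is the cathode and Cr³⁺/Cr the anode, E°cell = E°(Cu⁺/Cu) − E°(Cr³⁺/Cr).
So E°(Cr³⁺/Cr) = E°(Cu⁺/Cu) − E°cell = (+0.52) − (+1.260) = -0.74 V.

-0.74 V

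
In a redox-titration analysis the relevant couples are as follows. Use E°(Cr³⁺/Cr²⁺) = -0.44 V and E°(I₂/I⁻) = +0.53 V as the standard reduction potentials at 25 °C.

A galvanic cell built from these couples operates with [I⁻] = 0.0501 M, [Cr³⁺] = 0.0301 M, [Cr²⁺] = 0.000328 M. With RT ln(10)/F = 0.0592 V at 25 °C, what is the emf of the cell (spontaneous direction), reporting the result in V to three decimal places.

I₂/I⁻ is the cathode (higher E°), Cr³⁺/Cr²⁺ the anode: E°cell = +0.53 − (-0.44) = +0.97 V, n = 2.
Overall: I₂(s) + 2 Cr²⁺(aq) → 2 I⁻(aq) + 2 Cr³⁺(aq)
Q = [I⁻]^2·[Cr³⁺]^2 / ([Cr²⁺]^2); log Q = 1.325.
E = E° − (0.0592/n) log Q = +0.97 − (0.0592/2)(1.325) = +0.931 V.

+0.931 V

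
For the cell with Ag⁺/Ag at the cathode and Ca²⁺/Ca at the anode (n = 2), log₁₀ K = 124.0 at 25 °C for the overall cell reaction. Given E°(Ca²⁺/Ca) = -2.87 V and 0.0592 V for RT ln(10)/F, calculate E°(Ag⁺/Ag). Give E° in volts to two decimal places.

E°cell = (0.0592/n)·log K = (0.0592/2)(124.0) = +3.670 V.
Since Ag⁺/Ag is the cathode and Ca²⁺/Ca the anode, E°cell = E°(Ag⁺/Ag) − E°(Ca²⁺/Ca).
So E°(Ag⁺/Ag) = E°cell + E°(Ca²⁺/Ca) = +3.670 + (-2.87) = +0.80 V.

+0.80 V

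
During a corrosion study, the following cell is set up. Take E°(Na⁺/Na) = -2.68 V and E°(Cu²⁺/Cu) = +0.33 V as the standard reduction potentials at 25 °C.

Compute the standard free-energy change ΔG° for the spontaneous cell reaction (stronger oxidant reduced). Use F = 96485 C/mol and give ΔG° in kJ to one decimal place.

Cu²⁺/Cu (E° = +0.33 V) is the cathode; Na⁺/Na (E° = -2.68 V) is the anode, so E°cell = +3.01 V.
Balancing electrons gives n = 2 (lcm of 2 and 1).
ΔG° = −nFE° = −(2)(96485)(+3.01) = -580,840 J = -580.8 kJ.

-580.8 kJ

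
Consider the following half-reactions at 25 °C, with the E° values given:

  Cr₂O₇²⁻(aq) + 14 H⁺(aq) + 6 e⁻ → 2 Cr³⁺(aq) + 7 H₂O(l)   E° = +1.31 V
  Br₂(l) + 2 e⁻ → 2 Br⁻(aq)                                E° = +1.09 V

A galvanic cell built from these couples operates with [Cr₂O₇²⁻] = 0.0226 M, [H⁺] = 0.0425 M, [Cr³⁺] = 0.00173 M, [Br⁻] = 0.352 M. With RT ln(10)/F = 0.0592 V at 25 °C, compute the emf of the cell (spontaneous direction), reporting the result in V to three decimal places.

+0.042 V

Cr₂O₇²⁻/Cr³⁺ is the cathode (higher E°), Br₂/Br⁻ the anode: E°cell = +1.31 − (+1.09) = +0.22 V, n = 6.
Overall: Cr₂O₇²⁻(aq) + 14 H⁺(aq) + 6 Br⁻(aq) → 2 Cr³⁺(aq) + 7 H₂O(l) + 3 Br₂(l)
Q = [Cr³⁺]^2 / ([Cr₂O₇²⁻]·[H⁺]^14·[Br⁻]^6); log Q = 18.045.
E = E° − (0.0592/n) log Q = +0.22 − (0.0592/6)(18.045) = +0.042 V.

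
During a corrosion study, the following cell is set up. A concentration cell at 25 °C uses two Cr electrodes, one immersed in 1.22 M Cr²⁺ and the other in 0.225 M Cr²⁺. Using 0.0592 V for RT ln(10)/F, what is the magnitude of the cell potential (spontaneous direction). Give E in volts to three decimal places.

+0.022 V

For a concentration cell E°cell = 0. The 1.22 M side is the cathode (reduction is favoured where [Cr²⁺] is higher).
With n = 2, E = −(0.0592/2) log([Cr²⁺]ₐₙ/[Cr²⁺]꜀ₐₜ) = −(0.0592/2) log(0.225/1.22) = −(0.0592/2)(-0.734) = +0.022 V.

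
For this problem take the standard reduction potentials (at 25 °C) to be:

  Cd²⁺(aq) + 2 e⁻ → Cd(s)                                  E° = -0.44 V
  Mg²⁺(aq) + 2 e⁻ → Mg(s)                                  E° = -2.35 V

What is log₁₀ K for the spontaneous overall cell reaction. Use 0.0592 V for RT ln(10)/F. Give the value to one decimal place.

Cathode: Cd²⁺/Cd; anode: Mg²⁺/Mg. E°cell = +1.91 V, n = 2.
log K = nE°cell / 0.0592 = (2)(+1.91) / 0.0592 = 64.5.

64.5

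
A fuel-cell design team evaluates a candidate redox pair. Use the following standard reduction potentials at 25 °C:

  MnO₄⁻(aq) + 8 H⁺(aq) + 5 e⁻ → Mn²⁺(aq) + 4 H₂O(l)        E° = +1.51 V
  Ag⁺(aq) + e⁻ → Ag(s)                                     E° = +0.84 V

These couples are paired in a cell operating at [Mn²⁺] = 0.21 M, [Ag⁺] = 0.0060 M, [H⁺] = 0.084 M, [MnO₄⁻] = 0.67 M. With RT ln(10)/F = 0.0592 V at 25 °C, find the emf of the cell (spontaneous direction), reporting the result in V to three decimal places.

+0.706 V

MnO₄⁻/Mn²⁺ is the cathode (higher E°), Ag⁺/Ag the anode: E°cell = +1.51 − (+0.84) = +0.67 V, n = 5.
Overall: MnO₄⁻(aq) + 8 H⁺(aq) + 5 Ag(s) → Mn²⁺(aq) + 4 H₂O(l) + 5 Ag⁺(aq)
Q = [Mn²⁺]·[Ag⁺]^5 / ([MnO₄⁻]·[H⁺]^8); log Q = -3.007.
E = E° − (0.0592/n) log Q = +0.67 − (0.0592/5)(-3.007) = +0.706 V.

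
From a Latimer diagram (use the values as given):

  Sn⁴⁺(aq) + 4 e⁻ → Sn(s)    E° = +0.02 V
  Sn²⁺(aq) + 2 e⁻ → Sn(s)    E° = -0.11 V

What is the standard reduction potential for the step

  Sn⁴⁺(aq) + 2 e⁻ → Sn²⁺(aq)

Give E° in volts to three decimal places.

Sequential free energies add, so n₃E°₃ = n₁E°₁ + n₂E°₂.
With n₃ = 4, and the known step contributing 2×(-0.11) V, the unknown satisfies 2·E° = 4×(+0.02) − 2×(-0.11) = +0.300.
E° = +0.300 / 2 = +0.150 V.

+0.150 V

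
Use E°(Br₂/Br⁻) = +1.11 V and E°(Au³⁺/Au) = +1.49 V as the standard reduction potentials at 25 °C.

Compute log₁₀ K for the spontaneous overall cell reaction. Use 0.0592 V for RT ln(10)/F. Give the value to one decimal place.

Cathode: Au³⁺/Au; anode: Br₂/Br⁻. E°cell = +0.38 V, n = 6.
log K = nE°cell / 0.0592 = (6)(+0.38) / 0.0592 = 38.5.

38.5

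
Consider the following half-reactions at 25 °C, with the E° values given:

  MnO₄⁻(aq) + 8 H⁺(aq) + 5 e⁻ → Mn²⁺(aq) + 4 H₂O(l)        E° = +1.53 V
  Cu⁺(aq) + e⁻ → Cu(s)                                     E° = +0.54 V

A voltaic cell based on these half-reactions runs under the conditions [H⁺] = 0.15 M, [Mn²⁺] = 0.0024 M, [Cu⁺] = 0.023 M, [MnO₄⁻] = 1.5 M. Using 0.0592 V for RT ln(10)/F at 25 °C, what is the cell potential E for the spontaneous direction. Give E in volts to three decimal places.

MnO₄⁻/Mn²⁺ is the cathode (higher E°), Cu⁺/Cu the anode: E°cell = +1.53 − (+0.54) = +0.99 V, n = 5.
Overall: MnO₄⁻(aq) + 8 H⁺(aq) + 5 Cu(s) → Mn²⁺(aq) + 4 H₂O(l) + 5 Cu⁺(aq)
Q = [Mn²⁺]·[Cu⁺]^5 / ([MnO₄⁻]·[H⁺]^8); log Q = -4.396.
E = E° − (0.0592/n) log Q = +0.99 − (0.0592/5)(-4.396) = +1.042 V.

+1.042 V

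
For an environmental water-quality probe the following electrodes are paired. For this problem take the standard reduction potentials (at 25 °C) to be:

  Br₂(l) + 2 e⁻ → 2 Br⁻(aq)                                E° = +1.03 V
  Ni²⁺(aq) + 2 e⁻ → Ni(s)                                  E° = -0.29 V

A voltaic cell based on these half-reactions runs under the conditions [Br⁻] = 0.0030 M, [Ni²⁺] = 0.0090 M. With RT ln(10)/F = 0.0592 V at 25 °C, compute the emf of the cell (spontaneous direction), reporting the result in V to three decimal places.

+1.530 V

Br₂/Br⁻ is the cathode (higher E°), Ni²⁺/Ni the anode: E°cell = +1.03 − (-0.29) = +1.32 V, n = 2.
Overall: Br₂(l) + Ni(s) → 2 Br⁻(aq) + Ni²⁺(aq)
Q = [Br⁻]^2·[Ni²⁺]; log Q = -7.092.
E = E° − (0.0592/n) log Q = +1.32 − (0.0592/2)(-7.092) = +1.530 V.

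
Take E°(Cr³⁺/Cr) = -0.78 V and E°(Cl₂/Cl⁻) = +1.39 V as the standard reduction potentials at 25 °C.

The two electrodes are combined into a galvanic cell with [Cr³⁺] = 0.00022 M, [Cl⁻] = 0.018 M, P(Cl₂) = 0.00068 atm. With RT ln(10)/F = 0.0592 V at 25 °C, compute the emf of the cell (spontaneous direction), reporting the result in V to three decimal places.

Cl₂/Cl⁻ is the cathode (higher E°), Cr³⁺/Cr the anode: E°cell = +1.39 − (-0.78) = +2.17 V, n = 6.
Overall: 3 Cl₂(g) + 2 Cr(s) → 6 Cl⁻(aq) + 2 Cr³⁺(aq)
Q = [Cl⁻]^6·[Cr³⁺]^2 / (P(Cl₂)^3); log Q = -8.281.
E = E° − (0.0592/n) log Q = +2.17 − (0.0592/6)(-8.281) = +2.252 V.

+2.252 V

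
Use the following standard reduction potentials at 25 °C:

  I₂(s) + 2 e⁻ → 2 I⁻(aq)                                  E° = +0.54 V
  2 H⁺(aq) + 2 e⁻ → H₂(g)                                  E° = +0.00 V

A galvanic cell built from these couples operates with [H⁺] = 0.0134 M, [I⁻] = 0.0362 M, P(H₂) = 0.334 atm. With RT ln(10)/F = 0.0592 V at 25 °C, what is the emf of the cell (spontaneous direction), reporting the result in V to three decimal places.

I₂/I⁻ is the cathode (higher E°), H⁺/H₂ the anode: E°cell = +0.54 − (+0.00) = +0.54 V, n = 2.
Overall: I₂(s) + H₂(g) → 2 I⁻(aq) + 2 H⁺(aq)
Q = [I⁻]^2·[H⁺]^2 / (P(H₂)); log Q = -6.152.
E = E° − (0.0592/n) log Q = +0.54 − (0.0592/2)(-6.152) = +0.722 V.

+0.722 V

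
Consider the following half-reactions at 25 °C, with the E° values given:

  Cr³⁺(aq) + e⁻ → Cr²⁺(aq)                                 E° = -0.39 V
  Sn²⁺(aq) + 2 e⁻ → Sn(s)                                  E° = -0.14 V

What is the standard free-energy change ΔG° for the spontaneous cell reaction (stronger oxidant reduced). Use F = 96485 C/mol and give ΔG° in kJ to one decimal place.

Sn²⁺/Sn (E° = -0.14 V) is the cathode; Cr³⁺/Cr²⁺ (E° = -0.39 V) is the anode, so E°cell = +0.25 V.
Balancing electrons gives n = 2 (lcm of 2 and 1).
ΔG° = −nFE° = −(2)(96485)(+0.25) = -48,242 J = -48.2 kJ.

-48.2 kJ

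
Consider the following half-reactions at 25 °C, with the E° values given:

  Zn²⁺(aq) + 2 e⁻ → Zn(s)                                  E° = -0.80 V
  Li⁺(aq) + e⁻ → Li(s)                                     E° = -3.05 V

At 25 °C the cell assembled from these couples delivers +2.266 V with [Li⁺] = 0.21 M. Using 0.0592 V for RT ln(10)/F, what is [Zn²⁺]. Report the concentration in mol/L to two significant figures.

Zn²⁺/Zn is the cathode, Li⁺/Li the anode: E°cell = +2.25 V, n = 2.
Overall reaction: Zn²⁺(aq) + 2 Li(s) → Zn(s) + 2 Li⁺(aq); Q = [Li⁺]^2/[Zn²⁺]^1.
From E = E° − (0.0592/n) log Q: log Q = (E° − E)·n/0.0592 = (+2.25 − (+2.266))·2/0.0592 = -0.5405.
So 1·log[Zn²⁺] = 2·log(0.21) − log Q = -1.3556 − (-0.5405) = -0.8151; [Zn²⁺] = 10^(-0.8151) ≈ 0.15 M.

0.15 M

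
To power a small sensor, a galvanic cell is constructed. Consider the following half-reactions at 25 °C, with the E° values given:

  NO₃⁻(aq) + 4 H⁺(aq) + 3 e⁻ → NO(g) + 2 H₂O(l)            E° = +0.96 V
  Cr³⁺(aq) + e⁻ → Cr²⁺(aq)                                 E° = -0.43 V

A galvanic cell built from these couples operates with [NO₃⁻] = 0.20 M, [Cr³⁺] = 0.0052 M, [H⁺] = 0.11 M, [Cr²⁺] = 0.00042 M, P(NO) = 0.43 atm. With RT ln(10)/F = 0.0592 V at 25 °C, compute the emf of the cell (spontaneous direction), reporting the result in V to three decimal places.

+1.243 V

NO₃⁻/NO is the cathode (higher E°), Cr³⁺/Cr²⁺ the anode: E°cell = +0.96 − (-0.43) = +1.39 V, n = 3.
Overall: NO₃⁻(aq) + 4 H⁺(aq) + 3 Cr²⁺(aq) → NO(g) + 2 H₂O(l) + 3 Cr³⁺(aq)
Q = P(NO)·[Cr³⁺]^3 / ([NO₃⁻]·[H⁺]^4·[Cr²⁺]^3); log Q = 7.445.
E = E° − (0.0592/n) log Q = +1.39 − (0.0592/3)(7.445) = +1.243 V.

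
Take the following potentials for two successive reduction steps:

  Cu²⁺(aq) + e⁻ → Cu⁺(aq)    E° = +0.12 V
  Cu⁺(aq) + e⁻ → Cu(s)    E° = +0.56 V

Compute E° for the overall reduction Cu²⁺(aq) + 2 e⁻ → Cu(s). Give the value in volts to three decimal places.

Adding the free-energy changes (−nFE°) of the two steps gives −n₃FE°₃ = −n₁FE°₁ − n₂FE°₂.
E°₃ = (1×+0.12 + 1×+0.56) / 2 = (+0.680) / 2 = +0.340 V.

+0.340 V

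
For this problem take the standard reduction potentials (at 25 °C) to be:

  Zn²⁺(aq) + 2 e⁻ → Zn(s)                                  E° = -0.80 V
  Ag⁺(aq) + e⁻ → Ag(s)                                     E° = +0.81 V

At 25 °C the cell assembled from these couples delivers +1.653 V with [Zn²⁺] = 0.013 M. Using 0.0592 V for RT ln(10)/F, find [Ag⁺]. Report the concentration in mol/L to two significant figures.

Ag⁺/Ag is the cathode, Zn²⁺/Zn the anode: E°cell = +1.61 V, n = 2.
Overall reaction: 2 Ag⁺(aq) + Zn(s) → 2 Ag(s) + Zn²⁺(aq); Q = [Zn²⁺]^1/[Ag⁺]^2.
From E = E° − (0.0592/n) log Q: log Q = (E° − E)·n/0.0592 = (+1.61 − (+1.653))·2/0.0592 = -1.4527.
So 2·log[Ag⁺] = 1·log(0.013) − log Q = -1.8861 − (-1.4527) = -0.4334; log[Ag⁺] = -0.4334 / 2 = -0.2167; [Ag⁺] = 10^(-0.2167) ≈ 0.61 M.

0.61 M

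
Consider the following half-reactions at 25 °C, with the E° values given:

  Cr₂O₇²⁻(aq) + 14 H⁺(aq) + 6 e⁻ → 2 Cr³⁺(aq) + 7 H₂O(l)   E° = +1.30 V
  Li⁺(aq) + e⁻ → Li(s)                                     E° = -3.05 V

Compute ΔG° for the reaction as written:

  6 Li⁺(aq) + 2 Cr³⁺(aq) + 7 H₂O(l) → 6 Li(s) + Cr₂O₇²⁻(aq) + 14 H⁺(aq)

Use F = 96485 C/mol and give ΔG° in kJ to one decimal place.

+2518.3 kJ

As written, Li⁺/Li is reduced (cathode) and Cr₂O₇²⁻/Cr³⁺ is oxidised (anode), so E°cell = (-3.05) − (+1.30) = -4.35 V.
Balancing electrons gives n = 6.
ΔG° = −nFE° = −(6)(96485)(-4.35) = 2,518,258 J = +2518.3 kJ.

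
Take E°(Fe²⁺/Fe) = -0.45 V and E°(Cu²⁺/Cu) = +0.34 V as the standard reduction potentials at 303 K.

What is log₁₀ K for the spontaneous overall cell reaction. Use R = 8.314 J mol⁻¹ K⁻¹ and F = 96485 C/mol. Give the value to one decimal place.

Cathode: Cu²⁺/Cu; anode: Fe²⁺/Fe. E°cell = (+0.34) − (-0.45) = +0.79 V, with n = 2.
ΔG° = −nFE° = −RT ln K, so ln K = nFE°/(RT) = (2)(96485)(+0.79) / ((8.314)(303)) = 60.515.
log₁₀ K = 60.515 / ln 10 = 26.3.

26.3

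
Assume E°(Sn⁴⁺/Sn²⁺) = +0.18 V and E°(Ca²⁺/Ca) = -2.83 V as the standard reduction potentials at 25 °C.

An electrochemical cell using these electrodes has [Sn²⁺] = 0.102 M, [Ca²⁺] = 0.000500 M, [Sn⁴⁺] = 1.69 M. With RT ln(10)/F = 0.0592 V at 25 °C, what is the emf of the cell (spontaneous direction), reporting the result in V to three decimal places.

+3.144 V

Sn⁴⁺/Sn²⁺ is the cathode (higher E°), Ca²⁺/Ca the anode: E°cell = +0.18 − (-2.83) = +3.01 V, n = 2.
Overall: Sn⁴⁺(aq) + Ca(s) → Sn²⁺(aq) + Ca²⁺(aq)
Q = [Sn²⁺]·[Ca²⁺] / ([Sn⁴⁺]); log Q = -4.520.
E = E° − (0.0592/n) log Q = +3.01 − (0.0592/2)(-4.520) = +3.144 V.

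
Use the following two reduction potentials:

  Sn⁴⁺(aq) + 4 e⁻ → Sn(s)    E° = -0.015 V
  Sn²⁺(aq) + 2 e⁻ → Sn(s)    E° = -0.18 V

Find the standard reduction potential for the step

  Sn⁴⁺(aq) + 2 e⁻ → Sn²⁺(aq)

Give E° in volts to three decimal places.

Sequential free energies add, so n₃E°₃ = n₁E°₁ + n₂E°₂.
With n₃ = 4, and the known step contributing 2×(-0.18) V, the unknown satisfies 2·E° = 4×(-0.015) − 2×(-0.18) = +0.300.
E° = +0.300 / 2 = +0.150 V.

+0.150 V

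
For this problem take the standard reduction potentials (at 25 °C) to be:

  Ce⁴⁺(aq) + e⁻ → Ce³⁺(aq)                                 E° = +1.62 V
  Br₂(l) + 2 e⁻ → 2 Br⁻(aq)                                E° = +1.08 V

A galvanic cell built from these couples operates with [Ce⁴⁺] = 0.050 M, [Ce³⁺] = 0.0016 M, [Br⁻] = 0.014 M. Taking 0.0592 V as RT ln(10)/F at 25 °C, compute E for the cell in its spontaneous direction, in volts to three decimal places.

+0.519 V

Ce⁴⁺/Ce³⁺ is the cathode (higher E°), Br₂/Br⁻ the anode: E°cell = +1.62 − (+1.08) = +0.54 V, n = 2.
Overall: 2 Ce⁴⁺(aq) + 2 Br⁻(aq) → 2 Ce³⁺(aq) + Br₂(l)
Q = [Ce³⁺]^2 / ([Ce⁴⁺]^2·[Br⁻]^2); log Q = 0.718.
E = E° − (0.0592/n) log Q = +0.54 − (0.0592/2)(0.718) = +0.519 V.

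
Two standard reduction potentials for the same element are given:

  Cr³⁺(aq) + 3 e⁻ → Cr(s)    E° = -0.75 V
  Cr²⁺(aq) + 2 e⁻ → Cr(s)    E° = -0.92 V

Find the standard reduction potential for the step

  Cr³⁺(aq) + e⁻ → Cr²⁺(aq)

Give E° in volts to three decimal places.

Sequential free energies add, so n₃E°₃ = n₁E°₁ + n₂E°₂.
With n₃ = 3, and the known step contributing 2×(-0.92) V, the unknown satisfies 1·E° = 3×(-0.75) − 2×(-0.92) = -0.410.
E° = -0.410 / 1 = -0.410 V.

-0.410 V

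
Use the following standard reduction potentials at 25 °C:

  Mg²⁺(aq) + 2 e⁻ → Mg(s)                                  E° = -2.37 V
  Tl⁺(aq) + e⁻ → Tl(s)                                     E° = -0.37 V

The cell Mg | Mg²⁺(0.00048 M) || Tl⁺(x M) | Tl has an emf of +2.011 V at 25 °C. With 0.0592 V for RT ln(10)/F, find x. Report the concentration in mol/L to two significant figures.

0.034 M

Tl⁺/Tl is the cathode, Mg²⁺/Mg the anode: E°cell = +2.00 V, n = 2.
Overall reaction: 2 Tl⁺(aq) + Mg(s) → 2 Tl(s) + Mg²⁺(aq); Q = [Mg²⁺]^1/[Tl⁺]^2.
From E = E° − (0.0592/n) log Q: log Q = (E° − E)·n/0.0592 = (+2.00 − (+2.011))·2/0.0592 = -0.3716.
So 2·log[Tl⁺] = 1·log(0.00048) − log Q = -3.3188 − (-0.3716) = -2.9472; log[Tl⁺] = -2.9472 / 2 = -1.4736; [Tl⁺] = 10^(-1.4736) ≈ 0.034 M.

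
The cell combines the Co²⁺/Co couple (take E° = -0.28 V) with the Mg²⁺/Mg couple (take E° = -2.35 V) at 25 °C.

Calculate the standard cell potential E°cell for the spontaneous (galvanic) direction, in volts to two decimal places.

The Co²⁺/Co couple has the higher reduction potential, so it is the cathode; Mg²⁺/Mg is oxidised at the anode.
E°cell = E°(cathode) − E°(anode) = (-0.28) − (-2.35) = +2.07 V.

+2.07 V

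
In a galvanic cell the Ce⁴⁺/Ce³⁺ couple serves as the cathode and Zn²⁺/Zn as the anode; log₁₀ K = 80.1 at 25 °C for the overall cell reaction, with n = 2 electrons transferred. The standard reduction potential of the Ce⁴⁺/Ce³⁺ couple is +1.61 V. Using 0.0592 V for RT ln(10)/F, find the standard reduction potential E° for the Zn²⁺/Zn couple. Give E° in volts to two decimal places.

-0.76 V

E°cell = (0.0592/n)·log K = (0.0592/2)(80.1) = +2.371 V.
Since Ce⁴⁺/Ce³⁺ is the cathode and Zn²⁺/Zn the anode, E°cell = E°(Ce⁴⁺/Ce³⁺) − E°(Zn²⁺/Zn).
So E°(Zn²⁺/Zn) = E°(Ce⁴⁺/Ce³⁺) − E°cell = (+1.61) − (+2.371) = -0.76 V.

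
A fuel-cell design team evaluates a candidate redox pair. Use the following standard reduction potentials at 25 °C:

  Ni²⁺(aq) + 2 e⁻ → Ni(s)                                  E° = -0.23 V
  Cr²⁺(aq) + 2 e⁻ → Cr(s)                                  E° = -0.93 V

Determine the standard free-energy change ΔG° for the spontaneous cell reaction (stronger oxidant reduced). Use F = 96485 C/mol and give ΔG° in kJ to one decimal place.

-135.1 kJ

Ni²⁺/Ni (E° = -0.23 V) is the cathode; Cr²⁺/Cr (E° = -0.93 V) is the anode, so E°cell = +0.70 V.
Balancing electrons gives n = 2 (lcm of 2 and 2).
ΔG° = −nFE° = −(2)(96485)(+0.70) = -135,079 J = -135.1 kJ.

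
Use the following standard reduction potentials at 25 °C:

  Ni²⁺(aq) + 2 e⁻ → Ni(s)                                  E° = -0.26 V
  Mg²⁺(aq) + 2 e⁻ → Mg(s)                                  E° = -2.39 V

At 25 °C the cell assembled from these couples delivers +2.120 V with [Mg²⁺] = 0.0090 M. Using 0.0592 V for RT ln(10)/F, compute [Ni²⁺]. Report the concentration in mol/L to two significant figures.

Ni²⁺/Ni is the cathode, Mg²⁺/Mg the anode: E°cell = +2.13 V, n = 2.
Overall reaction: Ni²⁺(aq) + Mg(s) → Ni(s) + Mg²⁺(aq); Q = [Mg²⁺]^1/[Ni²⁺]^1.
From E = E° − (0.0592/n) log Q: log Q = (E° − E)·n/0.0592 = (+2.13 − (+2.120))·2/0.0592 = 0.3378.
So 1·log[Ni²⁺] = 1·log(0.009) − log Q = -2.0458 − (0.3378) = -2.3836; [Ni²⁺] = 10^(-2.3836) ≈ 0.0041 M.

0.0041 M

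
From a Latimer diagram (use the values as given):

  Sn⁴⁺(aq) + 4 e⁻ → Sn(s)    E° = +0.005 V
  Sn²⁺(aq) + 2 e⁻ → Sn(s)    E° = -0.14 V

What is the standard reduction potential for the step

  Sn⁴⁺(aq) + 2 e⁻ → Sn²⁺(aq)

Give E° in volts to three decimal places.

Sequential free energies add, so n₃E°₃ = n₁E°₁ + n₂E°₂.
With n₃ = 4, and the known step contributing 2×(-0.14) V, the unknown satisfies 2·E° = 4×(+0.005) − 2×(-0.14) = +0.300.
E° = +0.300 / 2 = +0.150 V.

+0.150 V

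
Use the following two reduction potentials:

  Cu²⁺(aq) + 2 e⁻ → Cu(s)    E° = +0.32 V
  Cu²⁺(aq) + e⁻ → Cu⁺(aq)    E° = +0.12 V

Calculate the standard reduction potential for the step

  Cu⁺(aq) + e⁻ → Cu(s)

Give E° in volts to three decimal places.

+0.520 V

Sequential free energies add, so n₃E°₃ = n₁E°₁ + n₂E°₂.
With n₃ = 2, and the known step contributing 1×(+0.12) V, the unknown satisfies 1·E° = 2×(+0.32) − 1×(+0.12) = +0.520.
E° = +0.520 / 1 = +0.520 V.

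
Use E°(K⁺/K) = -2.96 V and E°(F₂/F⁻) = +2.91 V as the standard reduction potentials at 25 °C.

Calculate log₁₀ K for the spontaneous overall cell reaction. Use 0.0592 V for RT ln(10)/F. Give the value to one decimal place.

198.3

Cathode: F₂/F⁻; anode: K⁺/K. E°cell = +5.87 V, n = 2.
log K = nE°cell / 0.0592 = (2)(+5.87) / 0.0592 = 198.3.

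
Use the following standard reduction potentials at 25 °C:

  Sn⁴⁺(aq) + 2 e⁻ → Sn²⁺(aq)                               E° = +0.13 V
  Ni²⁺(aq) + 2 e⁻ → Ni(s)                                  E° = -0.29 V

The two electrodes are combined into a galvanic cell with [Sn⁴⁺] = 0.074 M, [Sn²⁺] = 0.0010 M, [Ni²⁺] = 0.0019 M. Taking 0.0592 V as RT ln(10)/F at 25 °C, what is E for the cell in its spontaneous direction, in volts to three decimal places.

Sn⁴⁺/Sn²⁺ is the cathode (higher E°), Ni²⁺/Ni the anode: E°cell = +0.13 − (-0.29) = +0.42 V, n = 2.
Overall: Sn⁴⁺(aq) + Ni(s) → Sn²⁺(aq) + Ni²⁺(aq)
Q = [Sn²⁺]·[Ni²⁺] / ([Sn⁴⁺]); log Q = -4.590.
E = E° − (0.0592/n) log Q = +0.42 − (0.0592/2)(-4.590) = +0.556 V.

+0.556 V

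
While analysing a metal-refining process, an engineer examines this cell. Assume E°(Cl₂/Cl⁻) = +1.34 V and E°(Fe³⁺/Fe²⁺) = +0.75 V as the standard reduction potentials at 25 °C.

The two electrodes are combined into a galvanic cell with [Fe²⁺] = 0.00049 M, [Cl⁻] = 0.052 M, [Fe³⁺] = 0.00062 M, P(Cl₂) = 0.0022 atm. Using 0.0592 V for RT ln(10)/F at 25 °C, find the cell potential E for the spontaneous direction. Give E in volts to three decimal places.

Cl₂/Cl⁻ is the cathode (higher E°), Fe³⁺/Fe²⁺ the anode: E°cell = +1.34 − (+0.75) = +0.59 V, n = 2.
Overall: Cl₂(g) + 2 Fe²⁺(aq) → 2 Cl⁻(aq) + 2 Fe³⁺(aq)
Q = [Cl⁻]^2·[Fe³⁺]^2 / (P(Cl₂)·[Fe²⁺]^2); log Q = 0.294.
E = E° − (0.0592/n) log Q = +0.59 − (0.0592/2)(0.294) = +0.581 V.

+0.581 V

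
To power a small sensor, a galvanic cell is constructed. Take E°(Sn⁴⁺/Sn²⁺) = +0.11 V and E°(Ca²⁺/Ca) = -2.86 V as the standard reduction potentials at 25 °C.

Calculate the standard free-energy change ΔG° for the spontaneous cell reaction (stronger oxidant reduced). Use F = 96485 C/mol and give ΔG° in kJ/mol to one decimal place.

Sn⁴⁺/Sn²⁺ (E° = +0.11 V) is the cathode; Ca²⁺/Ca (E° = -2.86 V) is the anode, so E°cell = +2.97 V.
Balancing electrons gives n = 2 (lcm of 2 and 2).
ΔG° = −nFE° = −(2)(96485)(+2.97) = -573,121 J = -573.1 kJ/mol.

-573.1 kJ/mol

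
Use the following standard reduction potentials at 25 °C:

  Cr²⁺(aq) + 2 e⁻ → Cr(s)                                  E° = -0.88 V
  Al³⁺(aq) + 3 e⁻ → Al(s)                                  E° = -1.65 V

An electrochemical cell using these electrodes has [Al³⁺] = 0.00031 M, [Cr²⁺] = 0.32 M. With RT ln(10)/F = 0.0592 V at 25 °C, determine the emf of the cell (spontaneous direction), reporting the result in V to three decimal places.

+0.825 V

Cr²⁺/Cr is the cathode (higher E°), Al³⁺/Al the anode: E°cell = -0.88 − (-1.65) = +0.77 V, n = 6.
Overall: 3 Cr²⁺(aq) + 2 Al(s) → 3 Cr(s) + 2 Al³⁺(aq)
Q = [Al³⁺]^2 / ([Cr²⁺]^3); log Q = -5.533.
E = E° − (0.0592/n) log Q = +0.77 − (0.0592/6)(-5.533) = +0.825 V.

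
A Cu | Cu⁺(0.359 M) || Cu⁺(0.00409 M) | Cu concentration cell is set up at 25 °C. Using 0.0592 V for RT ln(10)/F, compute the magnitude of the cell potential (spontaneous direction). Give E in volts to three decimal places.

For a concentration cell E°cell = 0. The 0.359 M side is the cathode (reduction is favoured where [Cu⁺] is higher).
With n = 1, E = −(0.0592/1) log([Cu⁺]ₐₙ/[Cu⁺]꜀ₐₜ) = −(0.0592/1) log(0.00409/0.359) = −(0.0592/1)(-1.943) = +0.115 V.

+0.115 V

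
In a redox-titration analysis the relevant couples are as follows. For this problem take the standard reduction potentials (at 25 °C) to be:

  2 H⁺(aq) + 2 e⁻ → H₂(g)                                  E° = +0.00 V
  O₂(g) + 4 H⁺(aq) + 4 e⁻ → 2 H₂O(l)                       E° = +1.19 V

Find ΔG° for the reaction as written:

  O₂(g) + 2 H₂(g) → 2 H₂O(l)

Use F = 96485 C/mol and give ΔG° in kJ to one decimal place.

As written, O₂/H₂O is reduced (cathode) and H⁺/H₂ is oxidised (anode), so E°cell = (+1.19) − (+0.00) = +1.19 V.
Balancing electrons gives n = 4.
ΔG° = −nFE° = −(4)(96485)(+1.19) = -459,269 J = -459.3 kJ.

-459.3 kJ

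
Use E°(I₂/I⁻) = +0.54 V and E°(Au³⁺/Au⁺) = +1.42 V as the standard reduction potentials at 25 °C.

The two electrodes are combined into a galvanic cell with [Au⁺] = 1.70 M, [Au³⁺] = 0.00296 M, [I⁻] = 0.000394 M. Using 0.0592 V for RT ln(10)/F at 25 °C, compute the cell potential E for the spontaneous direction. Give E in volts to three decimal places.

+0.597 V

Au³⁺/Au⁺ is the cathode (higher E°), I₂/I⁻ the anode: E°cell = +1.42 − (+0.54) = +0.88 V, n = 2.
Overall: Au³⁺(aq) + 2 I⁻(aq) → Au⁺(aq) + I₂(s)
Q = [Au⁺] / ([Au³⁺]·[I⁻]^2); log Q = 9.568.
E = E° − (0.0592/n) log Q = +0.88 − (0.0592/2)(9.568) = +0.597 V.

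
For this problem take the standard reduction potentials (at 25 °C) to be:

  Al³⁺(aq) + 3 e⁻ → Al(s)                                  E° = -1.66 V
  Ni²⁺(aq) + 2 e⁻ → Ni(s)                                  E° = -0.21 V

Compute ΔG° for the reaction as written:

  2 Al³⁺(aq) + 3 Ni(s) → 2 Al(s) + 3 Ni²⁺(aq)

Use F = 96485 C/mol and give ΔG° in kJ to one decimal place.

+839.4 kJ

As written, Al³⁺/Al is reduced (cathode) and Ni²⁺/Ni is oxidised (anode), so E°cell = (-1.66) − (-0.21) = -1.45 V.
Balancing electrons gives n = 6.
ΔG° = −nFE° = −(6)(96485)(-1.45) = 839,420 J = +839.4 kJ.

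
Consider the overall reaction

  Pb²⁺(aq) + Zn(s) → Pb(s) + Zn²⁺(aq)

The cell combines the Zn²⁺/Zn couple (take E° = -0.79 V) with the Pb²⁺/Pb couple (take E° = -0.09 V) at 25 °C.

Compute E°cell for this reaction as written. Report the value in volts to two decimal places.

The Pb²⁺/Pb couple has the higher reduction potential, so it is the cathode; Zn²⁺/Zn is oxidised at the anode.
E°cell = E°(cathode) − E°(anode) = (-0.09) − (-0.79) = +0.70 V.

+0.70 V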